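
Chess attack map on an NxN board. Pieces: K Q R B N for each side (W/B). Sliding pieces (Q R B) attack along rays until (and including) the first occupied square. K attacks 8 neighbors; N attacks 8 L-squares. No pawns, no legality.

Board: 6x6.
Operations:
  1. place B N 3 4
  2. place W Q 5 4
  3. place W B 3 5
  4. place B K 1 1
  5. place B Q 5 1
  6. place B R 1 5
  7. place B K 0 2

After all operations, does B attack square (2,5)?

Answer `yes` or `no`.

Answer: yes

Derivation:
Op 1: place BN@(3,4)
Op 2: place WQ@(5,4)
Op 3: place WB@(3,5)
Op 4: place BK@(1,1)
Op 5: place BQ@(5,1)
Op 6: place BR@(1,5)
Op 7: place BK@(0,2)
Per-piece attacks for B:
  BK@(0,2): attacks (0,3) (0,1) (1,2) (1,3) (1,1)
  BK@(1,1): attacks (1,2) (1,0) (2,1) (0,1) (2,2) (2,0) (0,2) (0,0)
  BR@(1,5): attacks (1,4) (1,3) (1,2) (1,1) (2,5) (3,5) (0,5) [ray(0,-1) blocked at (1,1); ray(1,0) blocked at (3,5)]
  BN@(3,4): attacks (5,5) (1,5) (4,2) (5,3) (2,2) (1,3)
  BQ@(5,1): attacks (5,2) (5,3) (5,4) (5,0) (4,1) (3,1) (2,1) (1,1) (4,2) (3,3) (2,4) (1,5) (4,0) [ray(0,1) blocked at (5,4); ray(-1,0) blocked at (1,1); ray(-1,1) blocked at (1,5)]
B attacks (2,5): yes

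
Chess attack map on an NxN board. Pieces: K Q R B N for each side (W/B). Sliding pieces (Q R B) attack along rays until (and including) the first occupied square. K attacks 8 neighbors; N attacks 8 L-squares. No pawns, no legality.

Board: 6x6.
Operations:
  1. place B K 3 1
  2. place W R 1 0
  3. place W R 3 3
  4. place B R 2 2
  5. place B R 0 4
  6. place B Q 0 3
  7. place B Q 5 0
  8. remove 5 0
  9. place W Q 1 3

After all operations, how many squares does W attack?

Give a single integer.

Answer: 24

Derivation:
Op 1: place BK@(3,1)
Op 2: place WR@(1,0)
Op 3: place WR@(3,3)
Op 4: place BR@(2,2)
Op 5: place BR@(0,4)
Op 6: place BQ@(0,3)
Op 7: place BQ@(5,0)
Op 8: remove (5,0)
Op 9: place WQ@(1,3)
Per-piece attacks for W:
  WR@(1,0): attacks (1,1) (1,2) (1,3) (2,0) (3,0) (4,0) (5,0) (0,0) [ray(0,1) blocked at (1,3)]
  WQ@(1,3): attacks (1,4) (1,5) (1,2) (1,1) (1,0) (2,3) (3,3) (0,3) (2,4) (3,5) (2,2) (0,4) (0,2) [ray(0,-1) blocked at (1,0); ray(1,0) blocked at (3,3); ray(-1,0) blocked at (0,3); ray(1,-1) blocked at (2,2); ray(-1,1) blocked at (0,4)]
  WR@(3,3): attacks (3,4) (3,5) (3,2) (3,1) (4,3) (5,3) (2,3) (1,3) [ray(0,-1) blocked at (3,1); ray(-1,0) blocked at (1,3)]
Union (24 distinct): (0,0) (0,2) (0,3) (0,4) (1,0) (1,1) (1,2) (1,3) (1,4) (1,5) (2,0) (2,2) (2,3) (2,4) (3,0) (3,1) (3,2) (3,3) (3,4) (3,5) (4,0) (4,3) (5,0) (5,3)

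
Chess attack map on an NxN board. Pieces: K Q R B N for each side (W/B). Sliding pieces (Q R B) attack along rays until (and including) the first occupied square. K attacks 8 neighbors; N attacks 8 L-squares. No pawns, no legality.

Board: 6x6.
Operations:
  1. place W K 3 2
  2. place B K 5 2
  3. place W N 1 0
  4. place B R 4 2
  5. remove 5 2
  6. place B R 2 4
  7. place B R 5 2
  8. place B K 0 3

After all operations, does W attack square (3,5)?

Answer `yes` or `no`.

Answer: no

Derivation:
Op 1: place WK@(3,2)
Op 2: place BK@(5,2)
Op 3: place WN@(1,0)
Op 4: place BR@(4,2)
Op 5: remove (5,2)
Op 6: place BR@(2,4)
Op 7: place BR@(5,2)
Op 8: place BK@(0,3)
Per-piece attacks for W:
  WN@(1,0): attacks (2,2) (3,1) (0,2)
  WK@(3,2): attacks (3,3) (3,1) (4,2) (2,2) (4,3) (4,1) (2,3) (2,1)
W attacks (3,5): no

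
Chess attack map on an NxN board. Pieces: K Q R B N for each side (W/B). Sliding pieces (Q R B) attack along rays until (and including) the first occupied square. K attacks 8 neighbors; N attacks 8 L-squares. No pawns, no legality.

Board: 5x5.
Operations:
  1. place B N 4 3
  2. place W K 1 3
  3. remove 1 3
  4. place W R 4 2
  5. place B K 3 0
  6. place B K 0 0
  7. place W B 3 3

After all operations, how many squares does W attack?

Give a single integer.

Answer: 12

Derivation:
Op 1: place BN@(4,3)
Op 2: place WK@(1,3)
Op 3: remove (1,3)
Op 4: place WR@(4,2)
Op 5: place BK@(3,0)
Op 6: place BK@(0,0)
Op 7: place WB@(3,3)
Per-piece attacks for W:
  WB@(3,3): attacks (4,4) (4,2) (2,4) (2,2) (1,1) (0,0) [ray(1,-1) blocked at (4,2); ray(-1,-1) blocked at (0,0)]
  WR@(4,2): attacks (4,3) (4,1) (4,0) (3,2) (2,2) (1,2) (0,2) [ray(0,1) blocked at (4,3)]
Union (12 distinct): (0,0) (0,2) (1,1) (1,2) (2,2) (2,4) (3,2) (4,0) (4,1) (4,2) (4,3) (4,4)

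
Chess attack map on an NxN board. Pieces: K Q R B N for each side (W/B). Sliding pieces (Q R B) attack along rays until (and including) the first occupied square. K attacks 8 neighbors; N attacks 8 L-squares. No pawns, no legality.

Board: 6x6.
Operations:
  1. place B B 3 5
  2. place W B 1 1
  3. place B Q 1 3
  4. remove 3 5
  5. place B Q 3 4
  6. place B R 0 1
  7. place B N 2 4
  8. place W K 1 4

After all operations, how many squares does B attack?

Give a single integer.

Answer: 25

Derivation:
Op 1: place BB@(3,5)
Op 2: place WB@(1,1)
Op 3: place BQ@(1,3)
Op 4: remove (3,5)
Op 5: place BQ@(3,4)
Op 6: place BR@(0,1)
Op 7: place BN@(2,4)
Op 8: place WK@(1,4)
Per-piece attacks for B:
  BR@(0,1): attacks (0,2) (0,3) (0,4) (0,5) (0,0) (1,1) [ray(1,0) blocked at (1,1)]
  BQ@(1,3): attacks (1,4) (1,2) (1,1) (2,3) (3,3) (4,3) (5,3) (0,3) (2,4) (2,2) (3,1) (4,0) (0,4) (0,2) [ray(0,1) blocked at (1,4); ray(0,-1) blocked at (1,1); ray(1,1) blocked at (2,4)]
  BN@(2,4): attacks (4,5) (0,5) (3,2) (4,3) (1,2) (0,3)
  BQ@(3,4): attacks (3,5) (3,3) (3,2) (3,1) (3,0) (4,4) (5,4) (2,4) (4,5) (4,3) (5,2) (2,5) (2,3) (1,2) (0,1) [ray(-1,0) blocked at (2,4); ray(-1,-1) blocked at (0,1)]
Union (25 distinct): (0,0) (0,1) (0,2) (0,3) (0,4) (0,5) (1,1) (1,2) (1,4) (2,2) (2,3) (2,4) (2,5) (3,0) (3,1) (3,2) (3,3) (3,5) (4,0) (4,3) (4,4) (4,5) (5,2) (5,3) (5,4)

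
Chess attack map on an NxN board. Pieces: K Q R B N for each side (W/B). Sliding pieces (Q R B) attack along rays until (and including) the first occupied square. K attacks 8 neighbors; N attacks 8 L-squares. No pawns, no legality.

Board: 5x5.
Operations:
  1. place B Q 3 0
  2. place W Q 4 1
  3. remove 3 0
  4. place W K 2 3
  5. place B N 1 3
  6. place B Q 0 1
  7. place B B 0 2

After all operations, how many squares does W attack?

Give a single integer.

Op 1: place BQ@(3,0)
Op 2: place WQ@(4,1)
Op 3: remove (3,0)
Op 4: place WK@(2,3)
Op 5: place BN@(1,3)
Op 6: place BQ@(0,1)
Op 7: place BB@(0,2)
Per-piece attacks for W:
  WK@(2,3): attacks (2,4) (2,2) (3,3) (1,3) (3,4) (3,2) (1,4) (1,2)
  WQ@(4,1): attacks (4,2) (4,3) (4,4) (4,0) (3,1) (2,1) (1,1) (0,1) (3,2) (2,3) (3,0) [ray(-1,0) blocked at (0,1); ray(-1,1) blocked at (2,3)]
Union (18 distinct): (0,1) (1,1) (1,2) (1,3) (1,4) (2,1) (2,2) (2,3) (2,4) (3,0) (3,1) (3,2) (3,3) (3,4) (4,0) (4,2) (4,3) (4,4)

Answer: 18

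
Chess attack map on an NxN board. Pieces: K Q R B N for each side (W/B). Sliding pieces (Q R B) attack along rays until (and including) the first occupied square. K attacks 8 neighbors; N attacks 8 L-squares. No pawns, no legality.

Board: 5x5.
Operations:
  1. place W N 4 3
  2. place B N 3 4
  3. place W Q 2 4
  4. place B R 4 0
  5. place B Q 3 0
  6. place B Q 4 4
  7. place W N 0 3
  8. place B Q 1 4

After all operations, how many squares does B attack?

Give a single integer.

Op 1: place WN@(4,3)
Op 2: place BN@(3,4)
Op 3: place WQ@(2,4)
Op 4: place BR@(4,0)
Op 5: place BQ@(3,0)
Op 6: place BQ@(4,4)
Op 7: place WN@(0,3)
Op 8: place BQ@(1,4)
Per-piece attacks for B:
  BQ@(1,4): attacks (1,3) (1,2) (1,1) (1,0) (2,4) (0,4) (2,3) (3,2) (4,1) (0,3) [ray(1,0) blocked at (2,4); ray(-1,-1) blocked at (0,3)]
  BQ@(3,0): attacks (3,1) (3,2) (3,3) (3,4) (4,0) (2,0) (1,0) (0,0) (4,1) (2,1) (1,2) (0,3) [ray(0,1) blocked at (3,4); ray(1,0) blocked at (4,0); ray(-1,1) blocked at (0,3)]
  BN@(3,4): attacks (4,2) (2,2) (1,3)
  BR@(4,0): attacks (4,1) (4,2) (4,3) (3,0) [ray(0,1) blocked at (4,3); ray(-1,0) blocked at (3,0)]
  BQ@(4,4): attacks (4,3) (3,4) (3,3) (2,2) (1,1) (0,0) [ray(0,-1) blocked at (4,3); ray(-1,0) blocked at (3,4)]
Union (21 distinct): (0,0) (0,3) (0,4) (1,0) (1,1) (1,2) (1,3) (2,0) (2,1) (2,2) (2,3) (2,4) (3,0) (3,1) (3,2) (3,3) (3,4) (4,0) (4,1) (4,2) (4,3)

Answer: 21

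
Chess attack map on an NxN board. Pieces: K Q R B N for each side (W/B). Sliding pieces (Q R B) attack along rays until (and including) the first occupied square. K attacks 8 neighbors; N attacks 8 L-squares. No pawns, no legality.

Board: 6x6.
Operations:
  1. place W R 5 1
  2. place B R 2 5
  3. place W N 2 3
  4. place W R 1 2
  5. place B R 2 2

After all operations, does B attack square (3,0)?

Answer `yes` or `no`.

Answer: no

Derivation:
Op 1: place WR@(5,1)
Op 2: place BR@(2,5)
Op 3: place WN@(2,3)
Op 4: place WR@(1,2)
Op 5: place BR@(2,2)
Per-piece attacks for B:
  BR@(2,2): attacks (2,3) (2,1) (2,0) (3,2) (4,2) (5,2) (1,2) [ray(0,1) blocked at (2,3); ray(-1,0) blocked at (1,2)]
  BR@(2,5): attacks (2,4) (2,3) (3,5) (4,5) (5,5) (1,5) (0,5) [ray(0,-1) blocked at (2,3)]
B attacks (3,0): no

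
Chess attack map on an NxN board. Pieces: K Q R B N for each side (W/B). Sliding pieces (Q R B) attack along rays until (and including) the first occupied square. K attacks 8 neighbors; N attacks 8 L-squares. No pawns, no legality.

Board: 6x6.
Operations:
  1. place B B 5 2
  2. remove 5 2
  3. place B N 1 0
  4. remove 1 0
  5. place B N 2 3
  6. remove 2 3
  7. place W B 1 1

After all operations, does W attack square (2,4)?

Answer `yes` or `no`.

Op 1: place BB@(5,2)
Op 2: remove (5,2)
Op 3: place BN@(1,0)
Op 4: remove (1,0)
Op 5: place BN@(2,3)
Op 6: remove (2,3)
Op 7: place WB@(1,1)
Per-piece attacks for W:
  WB@(1,1): attacks (2,2) (3,3) (4,4) (5,5) (2,0) (0,2) (0,0)
W attacks (2,4): no

Answer: no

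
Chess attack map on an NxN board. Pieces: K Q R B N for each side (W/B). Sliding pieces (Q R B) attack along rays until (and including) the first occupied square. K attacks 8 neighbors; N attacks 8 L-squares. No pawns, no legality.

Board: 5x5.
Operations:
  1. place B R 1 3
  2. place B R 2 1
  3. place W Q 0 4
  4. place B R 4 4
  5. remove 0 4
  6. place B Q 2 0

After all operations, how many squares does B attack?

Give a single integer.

Op 1: place BR@(1,3)
Op 2: place BR@(2,1)
Op 3: place WQ@(0,4)
Op 4: place BR@(4,4)
Op 5: remove (0,4)
Op 6: place BQ@(2,0)
Per-piece attacks for B:
  BR@(1,3): attacks (1,4) (1,2) (1,1) (1,0) (2,3) (3,3) (4,3) (0,3)
  BQ@(2,0): attacks (2,1) (3,0) (4,0) (1,0) (0,0) (3,1) (4,2) (1,1) (0,2) [ray(0,1) blocked at (2,1)]
  BR@(2,1): attacks (2,2) (2,3) (2,4) (2,0) (3,1) (4,1) (1,1) (0,1) [ray(0,-1) blocked at (2,0)]
  BR@(4,4): attacks (4,3) (4,2) (4,1) (4,0) (3,4) (2,4) (1,4) (0,4)
Union (22 distinct): (0,0) (0,1) (0,2) (0,3) (0,4) (1,0) (1,1) (1,2) (1,4) (2,0) (2,1) (2,2) (2,3) (2,4) (3,0) (3,1) (3,3) (3,4) (4,0) (4,1) (4,2) (4,3)

Answer: 22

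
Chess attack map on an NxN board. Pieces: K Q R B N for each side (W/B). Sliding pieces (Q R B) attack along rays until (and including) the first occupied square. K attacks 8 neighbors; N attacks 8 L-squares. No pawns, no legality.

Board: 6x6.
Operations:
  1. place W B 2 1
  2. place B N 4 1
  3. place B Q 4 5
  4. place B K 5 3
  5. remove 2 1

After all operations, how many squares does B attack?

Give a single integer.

Answer: 19

Derivation:
Op 1: place WB@(2,1)
Op 2: place BN@(4,1)
Op 3: place BQ@(4,5)
Op 4: place BK@(5,3)
Op 5: remove (2,1)
Per-piece attacks for B:
  BN@(4,1): attacks (5,3) (3,3) (2,2) (2,0)
  BQ@(4,5): attacks (4,4) (4,3) (4,2) (4,1) (5,5) (3,5) (2,5) (1,5) (0,5) (5,4) (3,4) (2,3) (1,2) (0,1) [ray(0,-1) blocked at (4,1)]
  BK@(5,3): attacks (5,4) (5,2) (4,3) (4,4) (4,2)
Union (19 distinct): (0,1) (0,5) (1,2) (1,5) (2,0) (2,2) (2,3) (2,5) (3,3) (3,4) (3,5) (4,1) (4,2) (4,3) (4,4) (5,2) (5,3) (5,4) (5,5)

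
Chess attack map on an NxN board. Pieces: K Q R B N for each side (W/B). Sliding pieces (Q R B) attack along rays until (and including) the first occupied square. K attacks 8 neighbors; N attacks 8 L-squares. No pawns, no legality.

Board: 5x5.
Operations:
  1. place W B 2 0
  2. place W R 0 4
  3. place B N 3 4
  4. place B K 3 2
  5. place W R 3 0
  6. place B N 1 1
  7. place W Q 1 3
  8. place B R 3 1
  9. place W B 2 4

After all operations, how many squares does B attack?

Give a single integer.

Op 1: place WB@(2,0)
Op 2: place WR@(0,4)
Op 3: place BN@(3,4)
Op 4: place BK@(3,2)
Op 5: place WR@(3,0)
Op 6: place BN@(1,1)
Op 7: place WQ@(1,3)
Op 8: place BR@(3,1)
Op 9: place WB@(2,4)
Per-piece attacks for B:
  BN@(1,1): attacks (2,3) (3,2) (0,3) (3,0)
  BR@(3,1): attacks (3,2) (3,0) (4,1) (2,1) (1,1) [ray(0,1) blocked at (3,2); ray(0,-1) blocked at (3,0); ray(-1,0) blocked at (1,1)]
  BK@(3,2): attacks (3,3) (3,1) (4,2) (2,2) (4,3) (4,1) (2,3) (2,1)
  BN@(3,4): attacks (4,2) (2,2) (1,3)
Union (13 distinct): (0,3) (1,1) (1,3) (2,1) (2,2) (2,3) (3,0) (3,1) (3,2) (3,3) (4,1) (4,2) (4,3)

Answer: 13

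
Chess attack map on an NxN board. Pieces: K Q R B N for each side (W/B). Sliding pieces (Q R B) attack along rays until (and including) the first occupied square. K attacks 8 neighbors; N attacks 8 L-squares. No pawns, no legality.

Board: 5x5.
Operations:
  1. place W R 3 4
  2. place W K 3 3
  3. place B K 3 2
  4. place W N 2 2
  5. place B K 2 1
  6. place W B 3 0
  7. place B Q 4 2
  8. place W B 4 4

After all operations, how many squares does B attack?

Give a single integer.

Answer: 16

Derivation:
Op 1: place WR@(3,4)
Op 2: place WK@(3,3)
Op 3: place BK@(3,2)
Op 4: place WN@(2,2)
Op 5: place BK@(2,1)
Op 6: place WB@(3,0)
Op 7: place BQ@(4,2)
Op 8: place WB@(4,4)
Per-piece attacks for B:
  BK@(2,1): attacks (2,2) (2,0) (3,1) (1,1) (3,2) (3,0) (1,2) (1,0)
  BK@(3,2): attacks (3,3) (3,1) (4,2) (2,2) (4,3) (4,1) (2,3) (2,1)
  BQ@(4,2): attacks (4,3) (4,4) (4,1) (4,0) (3,2) (3,3) (3,1) (2,0) [ray(0,1) blocked at (4,4); ray(-1,0) blocked at (3,2); ray(-1,1) blocked at (3,3)]
Union (16 distinct): (1,0) (1,1) (1,2) (2,0) (2,1) (2,2) (2,3) (3,0) (3,1) (3,2) (3,3) (4,0) (4,1) (4,2) (4,3) (4,4)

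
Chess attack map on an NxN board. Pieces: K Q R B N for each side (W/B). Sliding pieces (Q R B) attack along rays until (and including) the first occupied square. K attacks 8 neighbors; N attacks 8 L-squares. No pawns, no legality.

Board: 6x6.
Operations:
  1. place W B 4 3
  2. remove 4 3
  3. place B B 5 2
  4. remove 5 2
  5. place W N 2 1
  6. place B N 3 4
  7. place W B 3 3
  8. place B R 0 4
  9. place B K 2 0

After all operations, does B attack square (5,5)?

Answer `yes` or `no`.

Op 1: place WB@(4,3)
Op 2: remove (4,3)
Op 3: place BB@(5,2)
Op 4: remove (5,2)
Op 5: place WN@(2,1)
Op 6: place BN@(3,4)
Op 7: place WB@(3,3)
Op 8: place BR@(0,4)
Op 9: place BK@(2,0)
Per-piece attacks for B:
  BR@(0,4): attacks (0,5) (0,3) (0,2) (0,1) (0,0) (1,4) (2,4) (3,4) [ray(1,0) blocked at (3,4)]
  BK@(2,0): attacks (2,1) (3,0) (1,0) (3,1) (1,1)
  BN@(3,4): attacks (5,5) (1,5) (4,2) (5,3) (2,2) (1,3)
B attacks (5,5): yes

Answer: yes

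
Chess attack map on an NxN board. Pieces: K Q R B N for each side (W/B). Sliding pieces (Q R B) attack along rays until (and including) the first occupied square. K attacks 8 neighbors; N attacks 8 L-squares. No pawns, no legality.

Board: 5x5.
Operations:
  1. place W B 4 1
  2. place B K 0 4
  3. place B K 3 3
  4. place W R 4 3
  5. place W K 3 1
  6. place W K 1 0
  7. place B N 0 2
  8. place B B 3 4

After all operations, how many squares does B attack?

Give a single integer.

Op 1: place WB@(4,1)
Op 2: place BK@(0,4)
Op 3: place BK@(3,3)
Op 4: place WR@(4,3)
Op 5: place WK@(3,1)
Op 6: place WK@(1,0)
Op 7: place BN@(0,2)
Op 8: place BB@(3,4)
Per-piece attacks for B:
  BN@(0,2): attacks (1,4) (2,3) (1,0) (2,1)
  BK@(0,4): attacks (0,3) (1,4) (1,3)
  BK@(3,3): attacks (3,4) (3,2) (4,3) (2,3) (4,4) (4,2) (2,4) (2,2)
  BB@(3,4): attacks (4,3) (2,3) (1,2) (0,1) [ray(1,-1) blocked at (4,3)]
Union (15 distinct): (0,1) (0,3) (1,0) (1,2) (1,3) (1,4) (2,1) (2,2) (2,3) (2,4) (3,2) (3,4) (4,2) (4,3) (4,4)

Answer: 15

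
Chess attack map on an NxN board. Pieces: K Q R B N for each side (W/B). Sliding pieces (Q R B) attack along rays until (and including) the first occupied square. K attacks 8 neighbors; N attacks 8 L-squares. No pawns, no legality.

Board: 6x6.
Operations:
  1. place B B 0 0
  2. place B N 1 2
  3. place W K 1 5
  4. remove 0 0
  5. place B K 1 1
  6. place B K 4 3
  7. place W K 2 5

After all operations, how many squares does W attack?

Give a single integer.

Op 1: place BB@(0,0)
Op 2: place BN@(1,2)
Op 3: place WK@(1,5)
Op 4: remove (0,0)
Op 5: place BK@(1,1)
Op 6: place BK@(4,3)
Op 7: place WK@(2,5)
Per-piece attacks for W:
  WK@(1,5): attacks (1,4) (2,5) (0,5) (2,4) (0,4)
  WK@(2,5): attacks (2,4) (3,5) (1,5) (3,4) (1,4)
Union (8 distinct): (0,4) (0,5) (1,4) (1,5) (2,4) (2,5) (3,4) (3,5)

Answer: 8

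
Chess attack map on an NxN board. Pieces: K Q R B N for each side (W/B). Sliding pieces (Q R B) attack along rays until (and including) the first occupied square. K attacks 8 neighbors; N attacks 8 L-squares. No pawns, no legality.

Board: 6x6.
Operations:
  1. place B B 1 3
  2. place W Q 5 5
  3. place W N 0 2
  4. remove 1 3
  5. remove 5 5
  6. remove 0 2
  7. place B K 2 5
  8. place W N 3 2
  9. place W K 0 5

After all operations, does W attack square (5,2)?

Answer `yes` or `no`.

Op 1: place BB@(1,3)
Op 2: place WQ@(5,5)
Op 3: place WN@(0,2)
Op 4: remove (1,3)
Op 5: remove (5,5)
Op 6: remove (0,2)
Op 7: place BK@(2,5)
Op 8: place WN@(3,2)
Op 9: place WK@(0,5)
Per-piece attacks for W:
  WK@(0,5): attacks (0,4) (1,5) (1,4)
  WN@(3,2): attacks (4,4) (5,3) (2,4) (1,3) (4,0) (5,1) (2,0) (1,1)
W attacks (5,2): no

Answer: no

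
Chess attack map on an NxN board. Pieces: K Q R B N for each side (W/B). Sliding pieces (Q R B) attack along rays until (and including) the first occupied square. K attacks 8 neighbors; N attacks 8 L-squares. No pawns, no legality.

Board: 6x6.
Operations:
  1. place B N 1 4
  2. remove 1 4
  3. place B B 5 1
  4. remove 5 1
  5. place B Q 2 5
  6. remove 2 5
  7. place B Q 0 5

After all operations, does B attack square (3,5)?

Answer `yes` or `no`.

Answer: yes

Derivation:
Op 1: place BN@(1,4)
Op 2: remove (1,4)
Op 3: place BB@(5,1)
Op 4: remove (5,1)
Op 5: place BQ@(2,5)
Op 6: remove (2,5)
Op 7: place BQ@(0,5)
Per-piece attacks for B:
  BQ@(0,5): attacks (0,4) (0,3) (0,2) (0,1) (0,0) (1,5) (2,5) (3,5) (4,5) (5,5) (1,4) (2,3) (3,2) (4,1) (5,0)
B attacks (3,5): yes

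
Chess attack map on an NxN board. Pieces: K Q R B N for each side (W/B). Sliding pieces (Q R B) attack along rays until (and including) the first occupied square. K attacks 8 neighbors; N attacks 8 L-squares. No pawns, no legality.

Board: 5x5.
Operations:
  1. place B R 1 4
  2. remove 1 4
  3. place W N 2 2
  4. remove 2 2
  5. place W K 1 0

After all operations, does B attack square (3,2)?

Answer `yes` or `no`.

Answer: no

Derivation:
Op 1: place BR@(1,4)
Op 2: remove (1,4)
Op 3: place WN@(2,2)
Op 4: remove (2,2)
Op 5: place WK@(1,0)
Per-piece attacks for B:
B attacks (3,2): no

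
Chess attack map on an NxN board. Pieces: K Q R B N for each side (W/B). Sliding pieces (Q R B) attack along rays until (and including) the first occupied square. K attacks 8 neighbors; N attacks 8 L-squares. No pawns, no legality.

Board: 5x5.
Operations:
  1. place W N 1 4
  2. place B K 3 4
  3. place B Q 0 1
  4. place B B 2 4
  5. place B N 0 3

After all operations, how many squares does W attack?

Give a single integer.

Answer: 3

Derivation:
Op 1: place WN@(1,4)
Op 2: place BK@(3,4)
Op 3: place BQ@(0,1)
Op 4: place BB@(2,4)
Op 5: place BN@(0,3)
Per-piece attacks for W:
  WN@(1,4): attacks (2,2) (3,3) (0,2)
Union (3 distinct): (0,2) (2,2) (3,3)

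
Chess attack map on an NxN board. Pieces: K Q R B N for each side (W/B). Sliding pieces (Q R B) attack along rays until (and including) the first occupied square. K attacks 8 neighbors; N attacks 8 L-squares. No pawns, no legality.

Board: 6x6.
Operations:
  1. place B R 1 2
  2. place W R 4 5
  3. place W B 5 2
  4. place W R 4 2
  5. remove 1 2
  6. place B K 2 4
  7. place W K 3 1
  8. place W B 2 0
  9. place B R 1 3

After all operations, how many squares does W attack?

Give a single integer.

Answer: 22

Derivation:
Op 1: place BR@(1,2)
Op 2: place WR@(4,5)
Op 3: place WB@(5,2)
Op 4: place WR@(4,2)
Op 5: remove (1,2)
Op 6: place BK@(2,4)
Op 7: place WK@(3,1)
Op 8: place WB@(2,0)
Op 9: place BR@(1,3)
Per-piece attacks for W:
  WB@(2,0): attacks (3,1) (1,1) (0,2) [ray(1,1) blocked at (3,1)]
  WK@(3,1): attacks (3,2) (3,0) (4,1) (2,1) (4,2) (4,0) (2,2) (2,0)
  WR@(4,2): attacks (4,3) (4,4) (4,5) (4,1) (4,0) (5,2) (3,2) (2,2) (1,2) (0,2) [ray(0,1) blocked at (4,5); ray(1,0) blocked at (5,2)]
  WR@(4,5): attacks (4,4) (4,3) (4,2) (5,5) (3,5) (2,5) (1,5) (0,5) [ray(0,-1) blocked at (4,2)]
  WB@(5,2): attacks (4,3) (3,4) (2,5) (4,1) (3,0)
Union (22 distinct): (0,2) (0,5) (1,1) (1,2) (1,5) (2,0) (2,1) (2,2) (2,5) (3,0) (3,1) (3,2) (3,4) (3,5) (4,0) (4,1) (4,2) (4,3) (4,4) (4,5) (5,2) (5,5)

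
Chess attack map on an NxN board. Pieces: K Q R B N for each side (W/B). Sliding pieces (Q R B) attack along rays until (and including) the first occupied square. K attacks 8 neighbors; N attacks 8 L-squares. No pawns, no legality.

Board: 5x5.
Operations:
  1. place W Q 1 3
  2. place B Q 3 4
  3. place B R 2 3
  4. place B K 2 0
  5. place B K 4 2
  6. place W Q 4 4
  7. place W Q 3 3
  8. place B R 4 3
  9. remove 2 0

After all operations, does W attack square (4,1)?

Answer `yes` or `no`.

Answer: no

Derivation:
Op 1: place WQ@(1,3)
Op 2: place BQ@(3,4)
Op 3: place BR@(2,3)
Op 4: place BK@(2,0)
Op 5: place BK@(4,2)
Op 6: place WQ@(4,4)
Op 7: place WQ@(3,3)
Op 8: place BR@(4,3)
Op 9: remove (2,0)
Per-piece attacks for W:
  WQ@(1,3): attacks (1,4) (1,2) (1,1) (1,0) (2,3) (0,3) (2,4) (2,2) (3,1) (4,0) (0,4) (0,2) [ray(1,0) blocked at (2,3)]
  WQ@(3,3): attacks (3,4) (3,2) (3,1) (3,0) (4,3) (2,3) (4,4) (4,2) (2,4) (2,2) (1,1) (0,0) [ray(0,1) blocked at (3,4); ray(1,0) blocked at (4,3); ray(-1,0) blocked at (2,3); ray(1,1) blocked at (4,4); ray(1,-1) blocked at (4,2)]
  WQ@(4,4): attacks (4,3) (3,4) (3,3) [ray(0,-1) blocked at (4,3); ray(-1,0) blocked at (3,4); ray(-1,-1) blocked at (3,3)]
W attacks (4,1): no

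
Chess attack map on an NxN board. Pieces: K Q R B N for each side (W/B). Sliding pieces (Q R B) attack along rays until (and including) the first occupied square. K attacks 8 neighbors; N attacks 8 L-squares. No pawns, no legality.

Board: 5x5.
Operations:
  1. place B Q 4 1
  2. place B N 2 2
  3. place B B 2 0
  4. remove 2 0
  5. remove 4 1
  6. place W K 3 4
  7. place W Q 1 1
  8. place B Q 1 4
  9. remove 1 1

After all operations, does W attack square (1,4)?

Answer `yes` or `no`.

Answer: no

Derivation:
Op 1: place BQ@(4,1)
Op 2: place BN@(2,2)
Op 3: place BB@(2,0)
Op 4: remove (2,0)
Op 5: remove (4,1)
Op 6: place WK@(3,4)
Op 7: place WQ@(1,1)
Op 8: place BQ@(1,4)
Op 9: remove (1,1)
Per-piece attacks for W:
  WK@(3,4): attacks (3,3) (4,4) (2,4) (4,3) (2,3)
W attacks (1,4): no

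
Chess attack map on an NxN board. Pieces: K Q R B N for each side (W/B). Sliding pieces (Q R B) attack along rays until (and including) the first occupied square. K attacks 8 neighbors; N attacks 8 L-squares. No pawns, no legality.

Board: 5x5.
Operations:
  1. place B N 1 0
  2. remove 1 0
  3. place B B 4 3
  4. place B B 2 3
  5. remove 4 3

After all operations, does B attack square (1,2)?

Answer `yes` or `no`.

Answer: yes

Derivation:
Op 1: place BN@(1,0)
Op 2: remove (1,0)
Op 3: place BB@(4,3)
Op 4: place BB@(2,3)
Op 5: remove (4,3)
Per-piece attacks for B:
  BB@(2,3): attacks (3,4) (3,2) (4,1) (1,4) (1,2) (0,1)
B attacks (1,2): yes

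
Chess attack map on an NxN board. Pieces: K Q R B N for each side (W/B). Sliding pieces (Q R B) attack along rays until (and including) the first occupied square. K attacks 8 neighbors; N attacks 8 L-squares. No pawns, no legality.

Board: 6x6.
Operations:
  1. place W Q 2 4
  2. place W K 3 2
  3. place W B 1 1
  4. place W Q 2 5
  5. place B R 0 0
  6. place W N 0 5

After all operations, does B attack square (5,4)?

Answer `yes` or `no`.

Answer: no

Derivation:
Op 1: place WQ@(2,4)
Op 2: place WK@(3,2)
Op 3: place WB@(1,1)
Op 4: place WQ@(2,5)
Op 5: place BR@(0,0)
Op 6: place WN@(0,5)
Per-piece attacks for B:
  BR@(0,0): attacks (0,1) (0,2) (0,3) (0,4) (0,5) (1,0) (2,0) (3,0) (4,0) (5,0) [ray(0,1) blocked at (0,5)]
B attacks (5,4): no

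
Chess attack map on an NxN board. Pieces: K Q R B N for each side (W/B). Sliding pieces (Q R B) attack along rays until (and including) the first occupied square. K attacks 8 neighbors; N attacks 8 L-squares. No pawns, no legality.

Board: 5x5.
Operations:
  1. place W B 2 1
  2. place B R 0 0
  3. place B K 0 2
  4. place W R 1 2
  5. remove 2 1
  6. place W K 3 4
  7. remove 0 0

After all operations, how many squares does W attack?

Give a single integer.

Answer: 13

Derivation:
Op 1: place WB@(2,1)
Op 2: place BR@(0,0)
Op 3: place BK@(0,2)
Op 4: place WR@(1,2)
Op 5: remove (2,1)
Op 6: place WK@(3,4)
Op 7: remove (0,0)
Per-piece attacks for W:
  WR@(1,2): attacks (1,3) (1,4) (1,1) (1,0) (2,2) (3,2) (4,2) (0,2) [ray(-1,0) blocked at (0,2)]
  WK@(3,4): attacks (3,3) (4,4) (2,4) (4,3) (2,3)
Union (13 distinct): (0,2) (1,0) (1,1) (1,3) (1,4) (2,2) (2,3) (2,4) (3,2) (3,3) (4,2) (4,3) (4,4)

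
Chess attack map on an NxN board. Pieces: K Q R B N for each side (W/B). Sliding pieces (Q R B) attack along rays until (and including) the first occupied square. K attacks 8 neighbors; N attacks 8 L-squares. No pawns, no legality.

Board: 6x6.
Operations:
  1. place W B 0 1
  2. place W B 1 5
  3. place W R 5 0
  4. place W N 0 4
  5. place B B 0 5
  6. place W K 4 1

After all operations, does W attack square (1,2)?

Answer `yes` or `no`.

Op 1: place WB@(0,1)
Op 2: place WB@(1,5)
Op 3: place WR@(5,0)
Op 4: place WN@(0,4)
Op 5: place BB@(0,5)
Op 6: place WK@(4,1)
Per-piece attacks for W:
  WB@(0,1): attacks (1,2) (2,3) (3,4) (4,5) (1,0)
  WN@(0,4): attacks (2,5) (1,2) (2,3)
  WB@(1,5): attacks (2,4) (3,3) (4,2) (5,1) (0,4) [ray(-1,-1) blocked at (0,4)]
  WK@(4,1): attacks (4,2) (4,0) (5,1) (3,1) (5,2) (5,0) (3,2) (3,0)
  WR@(5,0): attacks (5,1) (5,2) (5,3) (5,4) (5,5) (4,0) (3,0) (2,0) (1,0) (0,0)
W attacks (1,2): yes

Answer: yes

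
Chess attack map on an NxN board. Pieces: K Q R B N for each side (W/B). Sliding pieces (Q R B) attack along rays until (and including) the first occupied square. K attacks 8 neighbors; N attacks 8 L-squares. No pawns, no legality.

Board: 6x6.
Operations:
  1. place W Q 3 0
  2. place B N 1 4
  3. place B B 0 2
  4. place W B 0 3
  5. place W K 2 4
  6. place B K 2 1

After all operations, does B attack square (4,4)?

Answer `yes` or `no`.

Op 1: place WQ@(3,0)
Op 2: place BN@(1,4)
Op 3: place BB@(0,2)
Op 4: place WB@(0,3)
Op 5: place WK@(2,4)
Op 6: place BK@(2,1)
Per-piece attacks for B:
  BB@(0,2): attacks (1,3) (2,4) (1,1) (2,0) [ray(1,1) blocked at (2,4)]
  BN@(1,4): attacks (3,5) (2,2) (3,3) (0,2)
  BK@(2,1): attacks (2,2) (2,0) (3,1) (1,1) (3,2) (3,0) (1,2) (1,0)
B attacks (4,4): no

Answer: no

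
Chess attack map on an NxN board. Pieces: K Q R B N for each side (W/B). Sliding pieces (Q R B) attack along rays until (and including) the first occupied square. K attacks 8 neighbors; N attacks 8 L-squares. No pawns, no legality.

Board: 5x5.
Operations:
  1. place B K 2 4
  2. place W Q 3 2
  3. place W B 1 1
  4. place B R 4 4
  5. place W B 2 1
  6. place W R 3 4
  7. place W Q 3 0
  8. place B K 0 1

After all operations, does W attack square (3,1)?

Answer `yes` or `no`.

Answer: yes

Derivation:
Op 1: place BK@(2,4)
Op 2: place WQ@(3,2)
Op 3: place WB@(1,1)
Op 4: place BR@(4,4)
Op 5: place WB@(2,1)
Op 6: place WR@(3,4)
Op 7: place WQ@(3,0)
Op 8: place BK@(0,1)
Per-piece attacks for W:
  WB@(1,1): attacks (2,2) (3,3) (4,4) (2,0) (0,2) (0,0) [ray(1,1) blocked at (4,4)]
  WB@(2,1): attacks (3,2) (3,0) (1,2) (0,3) (1,0) [ray(1,1) blocked at (3,2); ray(1,-1) blocked at (3,0)]
  WQ@(3,0): attacks (3,1) (3,2) (4,0) (2,0) (1,0) (0,0) (4,1) (2,1) [ray(0,1) blocked at (3,2); ray(-1,1) blocked at (2,1)]
  WQ@(3,2): attacks (3,3) (3,4) (3,1) (3,0) (4,2) (2,2) (1,2) (0,2) (4,3) (4,1) (2,3) (1,4) (2,1) [ray(0,1) blocked at (3,4); ray(0,-1) blocked at (3,0); ray(-1,-1) blocked at (2,1)]
  WR@(3,4): attacks (3,3) (3,2) (4,4) (2,4) [ray(0,-1) blocked at (3,2); ray(1,0) blocked at (4,4); ray(-1,0) blocked at (2,4)]
W attacks (3,1): yes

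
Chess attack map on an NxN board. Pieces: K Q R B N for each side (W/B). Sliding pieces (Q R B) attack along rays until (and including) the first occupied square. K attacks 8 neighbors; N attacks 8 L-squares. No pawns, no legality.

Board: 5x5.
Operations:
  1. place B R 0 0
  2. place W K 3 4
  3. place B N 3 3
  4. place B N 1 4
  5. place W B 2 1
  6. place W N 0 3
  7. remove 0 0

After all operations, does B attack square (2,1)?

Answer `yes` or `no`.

Op 1: place BR@(0,0)
Op 2: place WK@(3,4)
Op 3: place BN@(3,3)
Op 4: place BN@(1,4)
Op 5: place WB@(2,1)
Op 6: place WN@(0,3)
Op 7: remove (0,0)
Per-piece attacks for B:
  BN@(1,4): attacks (2,2) (3,3) (0,2)
  BN@(3,3): attacks (1,4) (4,1) (2,1) (1,2)
B attacks (2,1): yes

Answer: yes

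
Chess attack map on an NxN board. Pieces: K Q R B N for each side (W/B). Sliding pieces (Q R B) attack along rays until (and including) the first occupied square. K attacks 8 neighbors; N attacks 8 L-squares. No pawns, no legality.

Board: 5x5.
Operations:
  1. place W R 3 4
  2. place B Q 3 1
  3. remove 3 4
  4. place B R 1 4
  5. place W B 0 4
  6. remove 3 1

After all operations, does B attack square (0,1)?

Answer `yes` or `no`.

Op 1: place WR@(3,4)
Op 2: place BQ@(3,1)
Op 3: remove (3,4)
Op 4: place BR@(1,4)
Op 5: place WB@(0,4)
Op 6: remove (3,1)
Per-piece attacks for B:
  BR@(1,4): attacks (1,3) (1,2) (1,1) (1,0) (2,4) (3,4) (4,4) (0,4) [ray(-1,0) blocked at (0,4)]
B attacks (0,1): no

Answer: no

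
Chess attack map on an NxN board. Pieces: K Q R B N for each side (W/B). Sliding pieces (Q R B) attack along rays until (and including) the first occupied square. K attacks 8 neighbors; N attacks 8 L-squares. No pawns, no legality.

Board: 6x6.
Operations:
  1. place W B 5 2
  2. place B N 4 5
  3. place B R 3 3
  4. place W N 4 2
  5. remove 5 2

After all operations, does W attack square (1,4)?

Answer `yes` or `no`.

Answer: no

Derivation:
Op 1: place WB@(5,2)
Op 2: place BN@(4,5)
Op 3: place BR@(3,3)
Op 4: place WN@(4,2)
Op 5: remove (5,2)
Per-piece attacks for W:
  WN@(4,2): attacks (5,4) (3,4) (2,3) (5,0) (3,0) (2,1)
W attacks (1,4): no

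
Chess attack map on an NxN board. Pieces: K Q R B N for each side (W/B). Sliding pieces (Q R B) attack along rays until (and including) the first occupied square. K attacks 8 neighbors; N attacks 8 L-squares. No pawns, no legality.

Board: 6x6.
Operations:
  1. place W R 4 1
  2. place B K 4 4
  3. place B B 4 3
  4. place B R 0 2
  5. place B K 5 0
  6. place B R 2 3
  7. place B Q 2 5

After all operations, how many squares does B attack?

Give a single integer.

Op 1: place WR@(4,1)
Op 2: place BK@(4,4)
Op 3: place BB@(4,3)
Op 4: place BR@(0,2)
Op 5: place BK@(5,0)
Op 6: place BR@(2,3)
Op 7: place BQ@(2,5)
Per-piece attacks for B:
  BR@(0,2): attacks (0,3) (0,4) (0,5) (0,1) (0,0) (1,2) (2,2) (3,2) (4,2) (5,2)
  BR@(2,3): attacks (2,4) (2,5) (2,2) (2,1) (2,0) (3,3) (4,3) (1,3) (0,3) [ray(0,1) blocked at (2,5); ray(1,0) blocked at (4,3)]
  BQ@(2,5): attacks (2,4) (2,3) (3,5) (4,5) (5,5) (1,5) (0,5) (3,4) (4,3) (1,4) (0,3) [ray(0,-1) blocked at (2,3); ray(1,-1) blocked at (4,3)]
  BB@(4,3): attacks (5,4) (5,2) (3,4) (2,5) (3,2) (2,1) (1,0) [ray(-1,1) blocked at (2,5)]
  BK@(4,4): attacks (4,5) (4,3) (5,4) (3,4) (5,5) (5,3) (3,5) (3,3)
  BK@(5,0): attacks (5,1) (4,0) (4,1)
Union (30 distinct): (0,0) (0,1) (0,3) (0,4) (0,5) (1,0) (1,2) (1,3) (1,4) (1,5) (2,0) (2,1) (2,2) (2,3) (2,4) (2,5) (3,2) (3,3) (3,4) (3,5) (4,0) (4,1) (4,2) (4,3) (4,5) (5,1) (5,2) (5,3) (5,4) (5,5)

Answer: 30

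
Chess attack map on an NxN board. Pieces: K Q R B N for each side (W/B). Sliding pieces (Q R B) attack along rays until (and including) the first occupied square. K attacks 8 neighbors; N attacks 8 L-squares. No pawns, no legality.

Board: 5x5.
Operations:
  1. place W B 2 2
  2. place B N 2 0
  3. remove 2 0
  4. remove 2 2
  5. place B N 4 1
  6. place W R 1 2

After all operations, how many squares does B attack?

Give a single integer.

Answer: 3

Derivation:
Op 1: place WB@(2,2)
Op 2: place BN@(2,0)
Op 3: remove (2,0)
Op 4: remove (2,2)
Op 5: place BN@(4,1)
Op 6: place WR@(1,2)
Per-piece attacks for B:
  BN@(4,1): attacks (3,3) (2,2) (2,0)
Union (3 distinct): (2,0) (2,2) (3,3)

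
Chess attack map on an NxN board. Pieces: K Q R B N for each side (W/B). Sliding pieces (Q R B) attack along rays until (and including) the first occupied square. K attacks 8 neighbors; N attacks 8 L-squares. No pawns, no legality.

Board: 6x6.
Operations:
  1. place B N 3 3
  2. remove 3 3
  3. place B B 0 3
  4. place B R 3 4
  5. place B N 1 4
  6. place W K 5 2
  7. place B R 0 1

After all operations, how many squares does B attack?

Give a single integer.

Answer: 18

Derivation:
Op 1: place BN@(3,3)
Op 2: remove (3,3)
Op 3: place BB@(0,3)
Op 4: place BR@(3,4)
Op 5: place BN@(1,4)
Op 6: place WK@(5,2)
Op 7: place BR@(0,1)
Per-piece attacks for B:
  BR@(0,1): attacks (0,2) (0,3) (0,0) (1,1) (2,1) (3,1) (4,1) (5,1) [ray(0,1) blocked at (0,3)]
  BB@(0,3): attacks (1,4) (1,2) (2,1) (3,0) [ray(1,1) blocked at (1,4)]
  BN@(1,4): attacks (3,5) (2,2) (3,3) (0,2)
  BR@(3,4): attacks (3,5) (3,3) (3,2) (3,1) (3,0) (4,4) (5,4) (2,4) (1,4) [ray(-1,0) blocked at (1,4)]
Union (18 distinct): (0,0) (0,2) (0,3) (1,1) (1,2) (1,4) (2,1) (2,2) (2,4) (3,0) (3,1) (3,2) (3,3) (3,5) (4,1) (4,4) (5,1) (5,4)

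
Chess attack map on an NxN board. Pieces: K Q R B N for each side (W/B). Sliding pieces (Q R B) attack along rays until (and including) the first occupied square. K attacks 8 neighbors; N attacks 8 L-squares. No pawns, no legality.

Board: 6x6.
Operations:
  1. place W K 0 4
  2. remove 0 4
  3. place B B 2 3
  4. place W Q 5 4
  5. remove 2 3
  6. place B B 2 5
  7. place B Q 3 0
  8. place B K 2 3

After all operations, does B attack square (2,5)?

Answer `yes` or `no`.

Answer: no

Derivation:
Op 1: place WK@(0,4)
Op 2: remove (0,4)
Op 3: place BB@(2,3)
Op 4: place WQ@(5,4)
Op 5: remove (2,3)
Op 6: place BB@(2,5)
Op 7: place BQ@(3,0)
Op 8: place BK@(2,3)
Per-piece attacks for B:
  BK@(2,3): attacks (2,4) (2,2) (3,3) (1,3) (3,4) (3,2) (1,4) (1,2)
  BB@(2,5): attacks (3,4) (4,3) (5,2) (1,4) (0,3)
  BQ@(3,0): attacks (3,1) (3,2) (3,3) (3,4) (3,5) (4,0) (5,0) (2,0) (1,0) (0,0) (4,1) (5,2) (2,1) (1,2) (0,3)
B attacks (2,5): no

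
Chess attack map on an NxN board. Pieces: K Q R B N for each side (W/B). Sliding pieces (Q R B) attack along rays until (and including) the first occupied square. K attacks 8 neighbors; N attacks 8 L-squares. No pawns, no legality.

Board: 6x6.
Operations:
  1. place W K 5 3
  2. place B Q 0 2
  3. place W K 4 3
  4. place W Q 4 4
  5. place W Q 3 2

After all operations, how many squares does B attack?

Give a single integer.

Answer: 13

Derivation:
Op 1: place WK@(5,3)
Op 2: place BQ@(0,2)
Op 3: place WK@(4,3)
Op 4: place WQ@(4,4)
Op 5: place WQ@(3,2)
Per-piece attacks for B:
  BQ@(0,2): attacks (0,3) (0,4) (0,5) (0,1) (0,0) (1,2) (2,2) (3,2) (1,3) (2,4) (3,5) (1,1) (2,0) [ray(1,0) blocked at (3,2)]
Union (13 distinct): (0,0) (0,1) (0,3) (0,4) (0,5) (1,1) (1,2) (1,3) (2,0) (2,2) (2,4) (3,2) (3,5)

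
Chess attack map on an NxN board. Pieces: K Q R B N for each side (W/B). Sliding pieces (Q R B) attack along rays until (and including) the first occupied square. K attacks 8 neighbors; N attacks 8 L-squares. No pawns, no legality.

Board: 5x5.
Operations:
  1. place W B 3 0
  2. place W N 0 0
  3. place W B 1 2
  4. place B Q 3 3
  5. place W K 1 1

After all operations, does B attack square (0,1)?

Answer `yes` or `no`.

Op 1: place WB@(3,0)
Op 2: place WN@(0,0)
Op 3: place WB@(1,2)
Op 4: place BQ@(3,3)
Op 5: place WK@(1,1)
Per-piece attacks for B:
  BQ@(3,3): attacks (3,4) (3,2) (3,1) (3,0) (4,3) (2,3) (1,3) (0,3) (4,4) (4,2) (2,4) (2,2) (1,1) [ray(0,-1) blocked at (3,0); ray(-1,-1) blocked at (1,1)]
B attacks (0,1): no

Answer: no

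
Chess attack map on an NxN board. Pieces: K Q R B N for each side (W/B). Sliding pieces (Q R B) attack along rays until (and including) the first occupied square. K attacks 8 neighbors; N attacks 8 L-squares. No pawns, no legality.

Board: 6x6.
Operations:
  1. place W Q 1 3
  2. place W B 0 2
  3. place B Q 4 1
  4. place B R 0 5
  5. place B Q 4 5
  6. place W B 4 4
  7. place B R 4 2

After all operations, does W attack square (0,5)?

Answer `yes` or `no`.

Answer: no

Derivation:
Op 1: place WQ@(1,3)
Op 2: place WB@(0,2)
Op 3: place BQ@(4,1)
Op 4: place BR@(0,5)
Op 5: place BQ@(4,5)
Op 6: place WB@(4,4)
Op 7: place BR@(4,2)
Per-piece attacks for W:
  WB@(0,2): attacks (1,3) (1,1) (2,0) [ray(1,1) blocked at (1,3)]
  WQ@(1,3): attacks (1,4) (1,5) (1,2) (1,1) (1,0) (2,3) (3,3) (4,3) (5,3) (0,3) (2,4) (3,5) (2,2) (3,1) (4,0) (0,4) (0,2) [ray(-1,-1) blocked at (0,2)]
  WB@(4,4): attacks (5,5) (5,3) (3,5) (3,3) (2,2) (1,1) (0,0)
W attacks (0,5): no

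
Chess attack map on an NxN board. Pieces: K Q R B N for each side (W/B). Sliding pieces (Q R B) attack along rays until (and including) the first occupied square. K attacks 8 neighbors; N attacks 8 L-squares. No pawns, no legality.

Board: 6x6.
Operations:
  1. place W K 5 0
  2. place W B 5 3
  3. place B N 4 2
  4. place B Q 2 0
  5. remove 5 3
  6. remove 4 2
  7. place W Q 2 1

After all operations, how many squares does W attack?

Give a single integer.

Answer: 18

Derivation:
Op 1: place WK@(5,0)
Op 2: place WB@(5,3)
Op 3: place BN@(4,2)
Op 4: place BQ@(2,0)
Op 5: remove (5,3)
Op 6: remove (4,2)
Op 7: place WQ@(2,1)
Per-piece attacks for W:
  WQ@(2,1): attacks (2,2) (2,3) (2,4) (2,5) (2,0) (3,1) (4,1) (5,1) (1,1) (0,1) (3,2) (4,3) (5,4) (3,0) (1,2) (0,3) (1,0) [ray(0,-1) blocked at (2,0)]
  WK@(5,0): attacks (5,1) (4,0) (4,1)
Union (18 distinct): (0,1) (0,3) (1,0) (1,1) (1,2) (2,0) (2,2) (2,3) (2,4) (2,5) (3,0) (3,1) (3,2) (4,0) (4,1) (4,3) (5,1) (5,4)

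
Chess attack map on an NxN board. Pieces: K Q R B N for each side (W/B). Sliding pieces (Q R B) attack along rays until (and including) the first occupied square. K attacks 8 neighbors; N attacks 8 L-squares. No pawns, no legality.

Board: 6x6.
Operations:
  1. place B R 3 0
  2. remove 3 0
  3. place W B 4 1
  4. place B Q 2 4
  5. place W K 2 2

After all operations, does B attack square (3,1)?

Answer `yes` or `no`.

Op 1: place BR@(3,0)
Op 2: remove (3,0)
Op 3: place WB@(4,1)
Op 4: place BQ@(2,4)
Op 5: place WK@(2,2)
Per-piece attacks for B:
  BQ@(2,4): attacks (2,5) (2,3) (2,2) (3,4) (4,4) (5,4) (1,4) (0,4) (3,5) (3,3) (4,2) (5,1) (1,5) (1,3) (0,2) [ray(0,-1) blocked at (2,2)]
B attacks (3,1): no

Answer: no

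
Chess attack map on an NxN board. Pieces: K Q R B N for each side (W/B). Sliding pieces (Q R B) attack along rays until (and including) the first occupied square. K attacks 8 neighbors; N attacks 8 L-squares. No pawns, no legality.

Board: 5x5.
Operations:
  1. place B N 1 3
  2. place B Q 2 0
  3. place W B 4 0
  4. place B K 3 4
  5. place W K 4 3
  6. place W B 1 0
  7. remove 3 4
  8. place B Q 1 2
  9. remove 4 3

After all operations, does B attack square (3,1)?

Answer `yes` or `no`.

Answer: yes

Derivation:
Op 1: place BN@(1,3)
Op 2: place BQ@(2,0)
Op 3: place WB@(4,0)
Op 4: place BK@(3,4)
Op 5: place WK@(4,3)
Op 6: place WB@(1,0)
Op 7: remove (3,4)
Op 8: place BQ@(1,2)
Op 9: remove (4,3)
Per-piece attacks for B:
  BQ@(1,2): attacks (1,3) (1,1) (1,0) (2,2) (3,2) (4,2) (0,2) (2,3) (3,4) (2,1) (3,0) (0,3) (0,1) [ray(0,1) blocked at (1,3); ray(0,-1) blocked at (1,0)]
  BN@(1,3): attacks (3,4) (2,1) (3,2) (0,1)
  BQ@(2,0): attacks (2,1) (2,2) (2,3) (2,4) (3,0) (4,0) (1,0) (3,1) (4,2) (1,1) (0,2) [ray(1,0) blocked at (4,0); ray(-1,0) blocked at (1,0)]
B attacks (3,1): yes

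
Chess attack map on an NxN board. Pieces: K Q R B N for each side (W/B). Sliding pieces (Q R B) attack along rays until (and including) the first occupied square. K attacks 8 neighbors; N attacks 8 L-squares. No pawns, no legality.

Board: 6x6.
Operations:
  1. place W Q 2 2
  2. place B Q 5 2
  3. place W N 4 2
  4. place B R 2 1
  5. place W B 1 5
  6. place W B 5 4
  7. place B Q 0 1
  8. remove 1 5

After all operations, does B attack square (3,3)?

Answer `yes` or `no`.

Answer: no

Derivation:
Op 1: place WQ@(2,2)
Op 2: place BQ@(5,2)
Op 3: place WN@(4,2)
Op 4: place BR@(2,1)
Op 5: place WB@(1,5)
Op 6: place WB@(5,4)
Op 7: place BQ@(0,1)
Op 8: remove (1,5)
Per-piece attacks for B:
  BQ@(0,1): attacks (0,2) (0,3) (0,4) (0,5) (0,0) (1,1) (2,1) (1,2) (2,3) (3,4) (4,5) (1,0) [ray(1,0) blocked at (2,1)]
  BR@(2,1): attacks (2,2) (2,0) (3,1) (4,1) (5,1) (1,1) (0,1) [ray(0,1) blocked at (2,2); ray(-1,0) blocked at (0,1)]
  BQ@(5,2): attacks (5,3) (5,4) (5,1) (5,0) (4,2) (4,3) (3,4) (2,5) (4,1) (3,0) [ray(0,1) blocked at (5,4); ray(-1,0) blocked at (4,2)]
B attacks (3,3): no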